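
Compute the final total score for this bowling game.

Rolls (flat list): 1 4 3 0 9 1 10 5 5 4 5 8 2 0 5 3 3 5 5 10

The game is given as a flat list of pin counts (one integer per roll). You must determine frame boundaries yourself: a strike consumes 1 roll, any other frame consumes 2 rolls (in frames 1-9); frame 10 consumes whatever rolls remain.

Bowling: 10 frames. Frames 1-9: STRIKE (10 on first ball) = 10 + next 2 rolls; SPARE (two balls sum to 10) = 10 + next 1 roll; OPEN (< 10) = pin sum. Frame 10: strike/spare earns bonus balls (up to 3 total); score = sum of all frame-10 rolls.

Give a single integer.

Answer: 112

Derivation:
Frame 1: OPEN (1+4=5). Cumulative: 5
Frame 2: OPEN (3+0=3). Cumulative: 8
Frame 3: SPARE (9+1=10). 10 + next roll (10) = 20. Cumulative: 28
Frame 4: STRIKE. 10 + next two rolls (5+5) = 20. Cumulative: 48
Frame 5: SPARE (5+5=10). 10 + next roll (4) = 14. Cumulative: 62
Frame 6: OPEN (4+5=9). Cumulative: 71
Frame 7: SPARE (8+2=10). 10 + next roll (0) = 10. Cumulative: 81
Frame 8: OPEN (0+5=5). Cumulative: 86
Frame 9: OPEN (3+3=6). Cumulative: 92
Frame 10: SPARE. Sum of all frame-10 rolls (5+5+10) = 20. Cumulative: 112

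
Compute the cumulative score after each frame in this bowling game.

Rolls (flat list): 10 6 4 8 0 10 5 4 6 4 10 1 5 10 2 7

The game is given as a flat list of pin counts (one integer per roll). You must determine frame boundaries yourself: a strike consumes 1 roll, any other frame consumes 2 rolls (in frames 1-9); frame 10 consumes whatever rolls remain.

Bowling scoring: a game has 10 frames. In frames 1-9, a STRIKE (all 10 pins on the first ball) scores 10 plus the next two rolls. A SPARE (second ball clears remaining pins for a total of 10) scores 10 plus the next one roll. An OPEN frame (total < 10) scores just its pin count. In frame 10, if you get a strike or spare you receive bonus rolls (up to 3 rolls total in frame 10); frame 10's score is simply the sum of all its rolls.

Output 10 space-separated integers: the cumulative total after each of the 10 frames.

Frame 1: STRIKE. 10 + next two rolls (6+4) = 20. Cumulative: 20
Frame 2: SPARE (6+4=10). 10 + next roll (8) = 18. Cumulative: 38
Frame 3: OPEN (8+0=8). Cumulative: 46
Frame 4: STRIKE. 10 + next two rolls (5+4) = 19. Cumulative: 65
Frame 5: OPEN (5+4=9). Cumulative: 74
Frame 6: SPARE (6+4=10). 10 + next roll (10) = 20. Cumulative: 94
Frame 7: STRIKE. 10 + next two rolls (1+5) = 16. Cumulative: 110
Frame 8: OPEN (1+5=6). Cumulative: 116
Frame 9: STRIKE. 10 + next two rolls (2+7) = 19. Cumulative: 135
Frame 10: OPEN. Sum of all frame-10 rolls (2+7) = 9. Cumulative: 144

Answer: 20 38 46 65 74 94 110 116 135 144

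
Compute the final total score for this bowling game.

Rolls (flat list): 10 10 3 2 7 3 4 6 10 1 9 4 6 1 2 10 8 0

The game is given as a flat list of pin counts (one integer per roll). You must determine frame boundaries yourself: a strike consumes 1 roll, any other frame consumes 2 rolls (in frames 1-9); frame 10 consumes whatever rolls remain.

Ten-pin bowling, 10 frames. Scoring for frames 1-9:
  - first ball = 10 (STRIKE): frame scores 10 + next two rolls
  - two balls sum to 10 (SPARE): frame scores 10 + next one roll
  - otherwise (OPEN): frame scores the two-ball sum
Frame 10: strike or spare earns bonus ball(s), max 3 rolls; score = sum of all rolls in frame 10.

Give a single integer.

Frame 1: STRIKE. 10 + next two rolls (10+3) = 23. Cumulative: 23
Frame 2: STRIKE. 10 + next two rolls (3+2) = 15. Cumulative: 38
Frame 3: OPEN (3+2=5). Cumulative: 43
Frame 4: SPARE (7+3=10). 10 + next roll (4) = 14. Cumulative: 57
Frame 5: SPARE (4+6=10). 10 + next roll (10) = 20. Cumulative: 77
Frame 6: STRIKE. 10 + next two rolls (1+9) = 20. Cumulative: 97
Frame 7: SPARE (1+9=10). 10 + next roll (4) = 14. Cumulative: 111
Frame 8: SPARE (4+6=10). 10 + next roll (1) = 11. Cumulative: 122
Frame 9: OPEN (1+2=3). Cumulative: 125
Frame 10: STRIKE. Sum of all frame-10 rolls (10+8+0) = 18. Cumulative: 143

Answer: 143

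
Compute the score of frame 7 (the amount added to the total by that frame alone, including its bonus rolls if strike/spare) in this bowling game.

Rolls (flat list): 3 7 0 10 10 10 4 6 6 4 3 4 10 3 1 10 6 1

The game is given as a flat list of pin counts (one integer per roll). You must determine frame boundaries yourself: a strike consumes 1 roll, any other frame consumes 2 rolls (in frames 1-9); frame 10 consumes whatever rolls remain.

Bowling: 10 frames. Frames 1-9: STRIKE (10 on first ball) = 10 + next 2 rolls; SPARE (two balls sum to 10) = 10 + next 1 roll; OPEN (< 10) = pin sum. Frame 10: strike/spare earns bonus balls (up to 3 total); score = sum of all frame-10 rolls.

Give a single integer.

Answer: 7

Derivation:
Frame 1: SPARE (3+7=10). 10 + next roll (0) = 10. Cumulative: 10
Frame 2: SPARE (0+10=10). 10 + next roll (10) = 20. Cumulative: 30
Frame 3: STRIKE. 10 + next two rolls (10+4) = 24. Cumulative: 54
Frame 4: STRIKE. 10 + next two rolls (4+6) = 20. Cumulative: 74
Frame 5: SPARE (4+6=10). 10 + next roll (6) = 16. Cumulative: 90
Frame 6: SPARE (6+4=10). 10 + next roll (3) = 13. Cumulative: 103
Frame 7: OPEN (3+4=7). Cumulative: 110
Frame 8: STRIKE. 10 + next two rolls (3+1) = 14. Cumulative: 124
Frame 9: OPEN (3+1=4). Cumulative: 128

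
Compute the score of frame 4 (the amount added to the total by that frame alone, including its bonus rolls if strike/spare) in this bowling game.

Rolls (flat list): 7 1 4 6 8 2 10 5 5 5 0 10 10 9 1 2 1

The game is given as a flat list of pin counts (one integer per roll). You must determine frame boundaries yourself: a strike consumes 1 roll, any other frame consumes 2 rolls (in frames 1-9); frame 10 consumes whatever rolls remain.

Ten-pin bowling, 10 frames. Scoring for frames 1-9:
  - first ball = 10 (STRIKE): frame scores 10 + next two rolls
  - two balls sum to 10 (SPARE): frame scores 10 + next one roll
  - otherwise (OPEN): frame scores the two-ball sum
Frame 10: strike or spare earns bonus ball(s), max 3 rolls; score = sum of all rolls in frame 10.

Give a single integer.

Frame 1: OPEN (7+1=8). Cumulative: 8
Frame 2: SPARE (4+6=10). 10 + next roll (8) = 18. Cumulative: 26
Frame 3: SPARE (8+2=10). 10 + next roll (10) = 20. Cumulative: 46
Frame 4: STRIKE. 10 + next two rolls (5+5) = 20. Cumulative: 66
Frame 5: SPARE (5+5=10). 10 + next roll (5) = 15. Cumulative: 81
Frame 6: OPEN (5+0=5). Cumulative: 86

Answer: 20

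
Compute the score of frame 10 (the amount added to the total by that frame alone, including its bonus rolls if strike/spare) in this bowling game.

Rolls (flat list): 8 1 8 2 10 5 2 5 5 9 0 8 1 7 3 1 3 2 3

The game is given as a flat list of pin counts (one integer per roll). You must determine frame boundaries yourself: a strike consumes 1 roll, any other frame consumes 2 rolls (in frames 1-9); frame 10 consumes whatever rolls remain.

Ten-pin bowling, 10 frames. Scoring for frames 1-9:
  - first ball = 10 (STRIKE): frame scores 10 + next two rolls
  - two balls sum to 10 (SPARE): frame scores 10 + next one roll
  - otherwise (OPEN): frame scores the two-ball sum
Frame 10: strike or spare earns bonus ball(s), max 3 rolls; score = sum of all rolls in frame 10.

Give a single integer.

Frame 1: OPEN (8+1=9). Cumulative: 9
Frame 2: SPARE (8+2=10). 10 + next roll (10) = 20. Cumulative: 29
Frame 3: STRIKE. 10 + next two rolls (5+2) = 17. Cumulative: 46
Frame 4: OPEN (5+2=7). Cumulative: 53
Frame 5: SPARE (5+5=10). 10 + next roll (9) = 19. Cumulative: 72
Frame 6: OPEN (9+0=9). Cumulative: 81
Frame 7: OPEN (8+1=9). Cumulative: 90
Frame 8: SPARE (7+3=10). 10 + next roll (1) = 11. Cumulative: 101
Frame 9: OPEN (1+3=4). Cumulative: 105
Frame 10: OPEN. Sum of all frame-10 rolls (2+3) = 5. Cumulative: 110

Answer: 5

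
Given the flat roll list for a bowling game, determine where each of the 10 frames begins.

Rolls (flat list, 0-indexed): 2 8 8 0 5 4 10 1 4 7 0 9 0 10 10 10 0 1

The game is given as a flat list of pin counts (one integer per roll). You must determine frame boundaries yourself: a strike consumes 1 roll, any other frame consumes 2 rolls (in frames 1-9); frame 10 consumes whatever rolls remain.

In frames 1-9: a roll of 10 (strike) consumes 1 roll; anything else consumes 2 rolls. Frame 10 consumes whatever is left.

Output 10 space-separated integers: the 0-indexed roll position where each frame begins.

Frame 1 starts at roll index 0: rolls=2,8 (sum=10), consumes 2 rolls
Frame 2 starts at roll index 2: rolls=8,0 (sum=8), consumes 2 rolls
Frame 3 starts at roll index 4: rolls=5,4 (sum=9), consumes 2 rolls
Frame 4 starts at roll index 6: roll=10 (strike), consumes 1 roll
Frame 5 starts at roll index 7: rolls=1,4 (sum=5), consumes 2 rolls
Frame 6 starts at roll index 9: rolls=7,0 (sum=7), consumes 2 rolls
Frame 7 starts at roll index 11: rolls=9,0 (sum=9), consumes 2 rolls
Frame 8 starts at roll index 13: roll=10 (strike), consumes 1 roll
Frame 9 starts at roll index 14: roll=10 (strike), consumes 1 roll
Frame 10 starts at roll index 15: 3 remaining rolls

Answer: 0 2 4 6 7 9 11 13 14 15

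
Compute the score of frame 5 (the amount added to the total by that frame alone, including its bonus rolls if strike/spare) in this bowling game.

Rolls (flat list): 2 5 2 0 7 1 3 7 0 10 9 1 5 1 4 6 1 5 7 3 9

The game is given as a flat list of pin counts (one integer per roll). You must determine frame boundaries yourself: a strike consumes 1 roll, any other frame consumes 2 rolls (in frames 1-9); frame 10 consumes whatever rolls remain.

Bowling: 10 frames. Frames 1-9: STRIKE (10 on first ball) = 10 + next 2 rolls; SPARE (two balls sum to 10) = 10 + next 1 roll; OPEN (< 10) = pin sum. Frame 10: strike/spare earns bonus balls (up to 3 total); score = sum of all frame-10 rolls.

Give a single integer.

Frame 1: OPEN (2+5=7). Cumulative: 7
Frame 2: OPEN (2+0=2). Cumulative: 9
Frame 3: OPEN (7+1=8). Cumulative: 17
Frame 4: SPARE (3+7=10). 10 + next roll (0) = 10. Cumulative: 27
Frame 5: SPARE (0+10=10). 10 + next roll (9) = 19. Cumulative: 46
Frame 6: SPARE (9+1=10). 10 + next roll (5) = 15. Cumulative: 61
Frame 7: OPEN (5+1=6). Cumulative: 67

Answer: 19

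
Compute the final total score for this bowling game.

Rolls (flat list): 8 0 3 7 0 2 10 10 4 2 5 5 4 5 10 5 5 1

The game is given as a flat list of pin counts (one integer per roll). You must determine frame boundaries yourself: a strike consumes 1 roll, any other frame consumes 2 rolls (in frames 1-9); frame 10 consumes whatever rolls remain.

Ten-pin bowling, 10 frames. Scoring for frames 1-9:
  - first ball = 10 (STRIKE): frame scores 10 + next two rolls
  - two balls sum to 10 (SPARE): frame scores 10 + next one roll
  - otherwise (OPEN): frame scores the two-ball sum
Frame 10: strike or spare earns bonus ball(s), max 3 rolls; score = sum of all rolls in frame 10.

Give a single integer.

Answer: 120

Derivation:
Frame 1: OPEN (8+0=8). Cumulative: 8
Frame 2: SPARE (3+7=10). 10 + next roll (0) = 10. Cumulative: 18
Frame 3: OPEN (0+2=2). Cumulative: 20
Frame 4: STRIKE. 10 + next two rolls (10+4) = 24. Cumulative: 44
Frame 5: STRIKE. 10 + next two rolls (4+2) = 16. Cumulative: 60
Frame 6: OPEN (4+2=6). Cumulative: 66
Frame 7: SPARE (5+5=10). 10 + next roll (4) = 14. Cumulative: 80
Frame 8: OPEN (4+5=9). Cumulative: 89
Frame 9: STRIKE. 10 + next two rolls (5+5) = 20. Cumulative: 109
Frame 10: SPARE. Sum of all frame-10 rolls (5+5+1) = 11. Cumulative: 120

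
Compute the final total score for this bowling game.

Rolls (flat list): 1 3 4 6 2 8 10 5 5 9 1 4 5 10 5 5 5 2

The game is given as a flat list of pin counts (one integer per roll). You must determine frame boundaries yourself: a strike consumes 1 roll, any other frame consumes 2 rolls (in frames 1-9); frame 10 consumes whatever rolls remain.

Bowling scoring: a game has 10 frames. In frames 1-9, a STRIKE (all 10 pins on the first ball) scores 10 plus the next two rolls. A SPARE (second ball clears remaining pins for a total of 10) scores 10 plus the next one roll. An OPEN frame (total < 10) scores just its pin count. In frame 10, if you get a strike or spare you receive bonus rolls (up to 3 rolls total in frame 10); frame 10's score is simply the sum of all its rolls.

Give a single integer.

Frame 1: OPEN (1+3=4). Cumulative: 4
Frame 2: SPARE (4+6=10). 10 + next roll (2) = 12. Cumulative: 16
Frame 3: SPARE (2+8=10). 10 + next roll (10) = 20. Cumulative: 36
Frame 4: STRIKE. 10 + next two rolls (5+5) = 20. Cumulative: 56
Frame 5: SPARE (5+5=10). 10 + next roll (9) = 19. Cumulative: 75
Frame 6: SPARE (9+1=10). 10 + next roll (4) = 14. Cumulative: 89
Frame 7: OPEN (4+5=9). Cumulative: 98
Frame 8: STRIKE. 10 + next two rolls (5+5) = 20. Cumulative: 118
Frame 9: SPARE (5+5=10). 10 + next roll (5) = 15. Cumulative: 133
Frame 10: OPEN. Sum of all frame-10 rolls (5+2) = 7. Cumulative: 140

Answer: 140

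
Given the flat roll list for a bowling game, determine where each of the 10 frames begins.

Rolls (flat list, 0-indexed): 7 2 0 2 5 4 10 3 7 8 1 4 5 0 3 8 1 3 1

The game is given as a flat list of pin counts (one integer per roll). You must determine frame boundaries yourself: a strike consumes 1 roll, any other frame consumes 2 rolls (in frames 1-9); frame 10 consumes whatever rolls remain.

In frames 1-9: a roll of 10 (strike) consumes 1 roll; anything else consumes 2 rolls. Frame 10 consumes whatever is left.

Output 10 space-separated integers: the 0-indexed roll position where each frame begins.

Answer: 0 2 4 6 7 9 11 13 15 17

Derivation:
Frame 1 starts at roll index 0: rolls=7,2 (sum=9), consumes 2 rolls
Frame 2 starts at roll index 2: rolls=0,2 (sum=2), consumes 2 rolls
Frame 3 starts at roll index 4: rolls=5,4 (sum=9), consumes 2 rolls
Frame 4 starts at roll index 6: roll=10 (strike), consumes 1 roll
Frame 5 starts at roll index 7: rolls=3,7 (sum=10), consumes 2 rolls
Frame 6 starts at roll index 9: rolls=8,1 (sum=9), consumes 2 rolls
Frame 7 starts at roll index 11: rolls=4,5 (sum=9), consumes 2 rolls
Frame 8 starts at roll index 13: rolls=0,3 (sum=3), consumes 2 rolls
Frame 9 starts at roll index 15: rolls=8,1 (sum=9), consumes 2 rolls
Frame 10 starts at roll index 17: 2 remaining rolls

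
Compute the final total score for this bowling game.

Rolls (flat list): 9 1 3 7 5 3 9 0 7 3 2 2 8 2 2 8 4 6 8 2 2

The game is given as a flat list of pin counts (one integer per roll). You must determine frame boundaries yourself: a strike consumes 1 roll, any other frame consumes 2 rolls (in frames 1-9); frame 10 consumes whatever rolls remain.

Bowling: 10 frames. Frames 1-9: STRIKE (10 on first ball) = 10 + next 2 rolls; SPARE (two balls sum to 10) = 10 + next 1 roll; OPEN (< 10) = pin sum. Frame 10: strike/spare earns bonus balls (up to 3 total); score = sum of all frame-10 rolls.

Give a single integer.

Answer: 117

Derivation:
Frame 1: SPARE (9+1=10). 10 + next roll (3) = 13. Cumulative: 13
Frame 2: SPARE (3+7=10). 10 + next roll (5) = 15. Cumulative: 28
Frame 3: OPEN (5+3=8). Cumulative: 36
Frame 4: OPEN (9+0=9). Cumulative: 45
Frame 5: SPARE (7+3=10). 10 + next roll (2) = 12. Cumulative: 57
Frame 6: OPEN (2+2=4). Cumulative: 61
Frame 7: SPARE (8+2=10). 10 + next roll (2) = 12. Cumulative: 73
Frame 8: SPARE (2+8=10). 10 + next roll (4) = 14. Cumulative: 87
Frame 9: SPARE (4+6=10). 10 + next roll (8) = 18. Cumulative: 105
Frame 10: SPARE. Sum of all frame-10 rolls (8+2+2) = 12. Cumulative: 117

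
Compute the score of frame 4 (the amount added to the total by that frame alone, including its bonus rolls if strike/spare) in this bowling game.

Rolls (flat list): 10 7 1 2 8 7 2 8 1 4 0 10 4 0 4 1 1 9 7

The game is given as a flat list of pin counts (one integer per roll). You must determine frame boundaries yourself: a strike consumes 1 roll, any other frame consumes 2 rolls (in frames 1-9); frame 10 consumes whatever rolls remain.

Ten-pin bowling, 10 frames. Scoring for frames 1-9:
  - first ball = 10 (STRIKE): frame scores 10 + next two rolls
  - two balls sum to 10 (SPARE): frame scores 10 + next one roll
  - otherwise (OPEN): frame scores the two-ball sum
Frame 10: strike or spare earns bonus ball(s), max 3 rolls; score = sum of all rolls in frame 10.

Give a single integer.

Frame 1: STRIKE. 10 + next two rolls (7+1) = 18. Cumulative: 18
Frame 2: OPEN (7+1=8). Cumulative: 26
Frame 3: SPARE (2+8=10). 10 + next roll (7) = 17. Cumulative: 43
Frame 4: OPEN (7+2=9). Cumulative: 52
Frame 5: OPEN (8+1=9). Cumulative: 61
Frame 6: OPEN (4+0=4). Cumulative: 65

Answer: 9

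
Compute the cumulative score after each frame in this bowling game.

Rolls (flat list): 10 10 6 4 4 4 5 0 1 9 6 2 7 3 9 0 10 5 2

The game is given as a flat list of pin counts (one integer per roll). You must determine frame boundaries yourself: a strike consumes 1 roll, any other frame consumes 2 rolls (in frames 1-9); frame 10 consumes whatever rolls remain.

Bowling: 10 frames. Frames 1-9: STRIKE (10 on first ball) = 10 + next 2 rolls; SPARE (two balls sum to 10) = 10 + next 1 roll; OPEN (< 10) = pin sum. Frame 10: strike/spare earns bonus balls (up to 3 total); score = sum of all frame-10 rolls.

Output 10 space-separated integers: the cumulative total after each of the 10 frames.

Answer: 26 46 60 68 73 89 97 116 125 142

Derivation:
Frame 1: STRIKE. 10 + next two rolls (10+6) = 26. Cumulative: 26
Frame 2: STRIKE. 10 + next two rolls (6+4) = 20. Cumulative: 46
Frame 3: SPARE (6+4=10). 10 + next roll (4) = 14. Cumulative: 60
Frame 4: OPEN (4+4=8). Cumulative: 68
Frame 5: OPEN (5+0=5). Cumulative: 73
Frame 6: SPARE (1+9=10). 10 + next roll (6) = 16. Cumulative: 89
Frame 7: OPEN (6+2=8). Cumulative: 97
Frame 8: SPARE (7+3=10). 10 + next roll (9) = 19. Cumulative: 116
Frame 9: OPEN (9+0=9). Cumulative: 125
Frame 10: STRIKE. Sum of all frame-10 rolls (10+5+2) = 17. Cumulative: 142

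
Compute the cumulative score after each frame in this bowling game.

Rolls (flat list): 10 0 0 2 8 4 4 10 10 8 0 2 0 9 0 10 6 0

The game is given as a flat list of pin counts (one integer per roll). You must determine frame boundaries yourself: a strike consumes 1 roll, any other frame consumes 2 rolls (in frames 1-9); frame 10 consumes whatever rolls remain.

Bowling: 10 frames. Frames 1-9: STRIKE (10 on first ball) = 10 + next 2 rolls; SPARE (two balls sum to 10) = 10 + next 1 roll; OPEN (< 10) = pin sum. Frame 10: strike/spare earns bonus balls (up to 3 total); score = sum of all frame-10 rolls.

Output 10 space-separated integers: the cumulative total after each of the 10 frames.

Answer: 10 10 24 32 60 78 86 88 97 113

Derivation:
Frame 1: STRIKE. 10 + next two rolls (0+0) = 10. Cumulative: 10
Frame 2: OPEN (0+0=0). Cumulative: 10
Frame 3: SPARE (2+8=10). 10 + next roll (4) = 14. Cumulative: 24
Frame 4: OPEN (4+4=8). Cumulative: 32
Frame 5: STRIKE. 10 + next two rolls (10+8) = 28. Cumulative: 60
Frame 6: STRIKE. 10 + next two rolls (8+0) = 18. Cumulative: 78
Frame 7: OPEN (8+0=8). Cumulative: 86
Frame 8: OPEN (2+0=2). Cumulative: 88
Frame 9: OPEN (9+0=9). Cumulative: 97
Frame 10: STRIKE. Sum of all frame-10 rolls (10+6+0) = 16. Cumulative: 113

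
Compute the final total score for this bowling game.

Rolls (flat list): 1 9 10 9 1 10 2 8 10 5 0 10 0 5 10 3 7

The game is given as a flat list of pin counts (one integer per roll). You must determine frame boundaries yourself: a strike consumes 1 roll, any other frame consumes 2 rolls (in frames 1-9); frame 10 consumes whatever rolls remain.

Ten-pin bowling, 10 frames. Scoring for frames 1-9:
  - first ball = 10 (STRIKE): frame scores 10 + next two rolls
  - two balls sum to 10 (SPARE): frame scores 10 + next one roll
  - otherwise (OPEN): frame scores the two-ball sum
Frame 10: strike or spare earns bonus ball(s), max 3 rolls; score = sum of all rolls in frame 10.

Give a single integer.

Answer: 160

Derivation:
Frame 1: SPARE (1+9=10). 10 + next roll (10) = 20. Cumulative: 20
Frame 2: STRIKE. 10 + next two rolls (9+1) = 20. Cumulative: 40
Frame 3: SPARE (9+1=10). 10 + next roll (10) = 20. Cumulative: 60
Frame 4: STRIKE. 10 + next two rolls (2+8) = 20. Cumulative: 80
Frame 5: SPARE (2+8=10). 10 + next roll (10) = 20. Cumulative: 100
Frame 6: STRIKE. 10 + next two rolls (5+0) = 15. Cumulative: 115
Frame 7: OPEN (5+0=5). Cumulative: 120
Frame 8: STRIKE. 10 + next two rolls (0+5) = 15. Cumulative: 135
Frame 9: OPEN (0+5=5). Cumulative: 140
Frame 10: STRIKE. Sum of all frame-10 rolls (10+3+7) = 20. Cumulative: 160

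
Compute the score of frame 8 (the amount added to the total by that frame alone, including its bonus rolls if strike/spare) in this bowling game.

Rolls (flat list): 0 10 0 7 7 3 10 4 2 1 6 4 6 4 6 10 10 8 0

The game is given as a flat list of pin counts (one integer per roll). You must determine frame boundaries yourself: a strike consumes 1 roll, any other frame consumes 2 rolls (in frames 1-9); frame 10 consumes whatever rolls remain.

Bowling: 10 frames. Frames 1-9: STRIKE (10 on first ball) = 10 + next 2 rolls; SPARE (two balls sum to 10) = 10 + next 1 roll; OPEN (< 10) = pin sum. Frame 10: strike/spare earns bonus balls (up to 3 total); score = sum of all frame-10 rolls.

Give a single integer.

Frame 1: SPARE (0+10=10). 10 + next roll (0) = 10. Cumulative: 10
Frame 2: OPEN (0+7=7). Cumulative: 17
Frame 3: SPARE (7+3=10). 10 + next roll (10) = 20. Cumulative: 37
Frame 4: STRIKE. 10 + next two rolls (4+2) = 16. Cumulative: 53
Frame 5: OPEN (4+2=6). Cumulative: 59
Frame 6: OPEN (1+6=7). Cumulative: 66
Frame 7: SPARE (4+6=10). 10 + next roll (4) = 14. Cumulative: 80
Frame 8: SPARE (4+6=10). 10 + next roll (10) = 20. Cumulative: 100
Frame 9: STRIKE. 10 + next two rolls (10+8) = 28. Cumulative: 128
Frame 10: STRIKE. Sum of all frame-10 rolls (10+8+0) = 18. Cumulative: 146

Answer: 20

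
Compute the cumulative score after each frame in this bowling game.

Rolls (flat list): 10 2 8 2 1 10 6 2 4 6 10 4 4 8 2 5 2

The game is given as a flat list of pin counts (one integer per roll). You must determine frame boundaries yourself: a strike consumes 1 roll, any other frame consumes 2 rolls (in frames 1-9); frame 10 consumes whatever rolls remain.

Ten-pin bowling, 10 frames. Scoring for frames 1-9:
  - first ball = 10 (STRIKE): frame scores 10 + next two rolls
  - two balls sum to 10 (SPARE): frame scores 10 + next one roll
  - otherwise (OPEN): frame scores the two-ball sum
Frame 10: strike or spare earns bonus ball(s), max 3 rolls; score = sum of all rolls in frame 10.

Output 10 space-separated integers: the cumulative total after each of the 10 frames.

Answer: 20 32 35 53 61 81 99 107 122 129

Derivation:
Frame 1: STRIKE. 10 + next two rolls (2+8) = 20. Cumulative: 20
Frame 2: SPARE (2+8=10). 10 + next roll (2) = 12. Cumulative: 32
Frame 3: OPEN (2+1=3). Cumulative: 35
Frame 4: STRIKE. 10 + next two rolls (6+2) = 18. Cumulative: 53
Frame 5: OPEN (6+2=8). Cumulative: 61
Frame 6: SPARE (4+6=10). 10 + next roll (10) = 20. Cumulative: 81
Frame 7: STRIKE. 10 + next two rolls (4+4) = 18. Cumulative: 99
Frame 8: OPEN (4+4=8). Cumulative: 107
Frame 9: SPARE (8+2=10). 10 + next roll (5) = 15. Cumulative: 122
Frame 10: OPEN. Sum of all frame-10 rolls (5+2) = 7. Cumulative: 129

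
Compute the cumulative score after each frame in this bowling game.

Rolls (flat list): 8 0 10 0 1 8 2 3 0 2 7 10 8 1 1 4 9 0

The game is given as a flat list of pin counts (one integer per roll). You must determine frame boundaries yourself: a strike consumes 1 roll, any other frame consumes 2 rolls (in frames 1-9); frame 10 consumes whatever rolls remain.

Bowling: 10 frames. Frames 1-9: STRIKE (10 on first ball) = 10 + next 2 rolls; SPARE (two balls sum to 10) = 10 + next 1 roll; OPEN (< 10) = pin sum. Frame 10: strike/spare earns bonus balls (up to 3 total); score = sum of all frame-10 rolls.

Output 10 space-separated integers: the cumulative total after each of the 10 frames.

Answer: 8 19 20 33 36 45 64 73 78 87

Derivation:
Frame 1: OPEN (8+0=8). Cumulative: 8
Frame 2: STRIKE. 10 + next two rolls (0+1) = 11. Cumulative: 19
Frame 3: OPEN (0+1=1). Cumulative: 20
Frame 4: SPARE (8+2=10). 10 + next roll (3) = 13. Cumulative: 33
Frame 5: OPEN (3+0=3). Cumulative: 36
Frame 6: OPEN (2+7=9). Cumulative: 45
Frame 7: STRIKE. 10 + next two rolls (8+1) = 19. Cumulative: 64
Frame 8: OPEN (8+1=9). Cumulative: 73
Frame 9: OPEN (1+4=5). Cumulative: 78
Frame 10: OPEN. Sum of all frame-10 rolls (9+0) = 9. Cumulative: 87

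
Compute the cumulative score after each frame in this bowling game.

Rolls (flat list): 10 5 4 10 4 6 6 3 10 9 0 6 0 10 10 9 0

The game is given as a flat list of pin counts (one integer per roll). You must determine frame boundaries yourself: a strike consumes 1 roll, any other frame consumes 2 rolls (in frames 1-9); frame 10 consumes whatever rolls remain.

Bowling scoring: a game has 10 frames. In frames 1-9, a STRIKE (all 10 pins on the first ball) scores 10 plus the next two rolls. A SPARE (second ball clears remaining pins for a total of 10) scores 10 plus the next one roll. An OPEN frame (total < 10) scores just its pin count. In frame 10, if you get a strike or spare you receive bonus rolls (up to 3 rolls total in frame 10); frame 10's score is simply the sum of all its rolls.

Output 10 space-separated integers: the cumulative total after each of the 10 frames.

Answer: 19 28 48 64 73 92 101 107 136 155

Derivation:
Frame 1: STRIKE. 10 + next two rolls (5+4) = 19. Cumulative: 19
Frame 2: OPEN (5+4=9). Cumulative: 28
Frame 3: STRIKE. 10 + next two rolls (4+6) = 20. Cumulative: 48
Frame 4: SPARE (4+6=10). 10 + next roll (6) = 16. Cumulative: 64
Frame 5: OPEN (6+3=9). Cumulative: 73
Frame 6: STRIKE. 10 + next two rolls (9+0) = 19. Cumulative: 92
Frame 7: OPEN (9+0=9). Cumulative: 101
Frame 8: OPEN (6+0=6). Cumulative: 107
Frame 9: STRIKE. 10 + next two rolls (10+9) = 29. Cumulative: 136
Frame 10: STRIKE. Sum of all frame-10 rolls (10+9+0) = 19. Cumulative: 155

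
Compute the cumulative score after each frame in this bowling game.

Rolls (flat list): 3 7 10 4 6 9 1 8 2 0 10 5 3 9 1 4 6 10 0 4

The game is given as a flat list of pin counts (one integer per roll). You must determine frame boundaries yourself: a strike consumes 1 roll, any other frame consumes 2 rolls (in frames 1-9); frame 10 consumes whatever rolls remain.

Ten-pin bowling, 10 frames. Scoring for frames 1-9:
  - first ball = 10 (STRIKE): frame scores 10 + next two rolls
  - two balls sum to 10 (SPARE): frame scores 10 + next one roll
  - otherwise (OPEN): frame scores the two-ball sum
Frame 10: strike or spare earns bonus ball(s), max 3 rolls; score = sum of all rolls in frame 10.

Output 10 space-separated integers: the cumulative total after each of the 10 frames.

Frame 1: SPARE (3+7=10). 10 + next roll (10) = 20. Cumulative: 20
Frame 2: STRIKE. 10 + next two rolls (4+6) = 20. Cumulative: 40
Frame 3: SPARE (4+6=10). 10 + next roll (9) = 19. Cumulative: 59
Frame 4: SPARE (9+1=10). 10 + next roll (8) = 18. Cumulative: 77
Frame 5: SPARE (8+2=10). 10 + next roll (0) = 10. Cumulative: 87
Frame 6: SPARE (0+10=10). 10 + next roll (5) = 15. Cumulative: 102
Frame 7: OPEN (5+3=8). Cumulative: 110
Frame 8: SPARE (9+1=10). 10 + next roll (4) = 14. Cumulative: 124
Frame 9: SPARE (4+6=10). 10 + next roll (10) = 20. Cumulative: 144
Frame 10: STRIKE. Sum of all frame-10 rolls (10+0+4) = 14. Cumulative: 158

Answer: 20 40 59 77 87 102 110 124 144 158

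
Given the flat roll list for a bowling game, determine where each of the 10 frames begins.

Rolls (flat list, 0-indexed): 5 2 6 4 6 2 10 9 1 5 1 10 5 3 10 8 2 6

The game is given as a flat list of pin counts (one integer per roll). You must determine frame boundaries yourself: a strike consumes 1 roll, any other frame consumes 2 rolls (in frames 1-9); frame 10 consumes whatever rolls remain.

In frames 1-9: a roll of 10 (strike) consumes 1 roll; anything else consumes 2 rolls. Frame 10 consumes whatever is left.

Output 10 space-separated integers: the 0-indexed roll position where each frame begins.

Answer: 0 2 4 6 7 9 11 12 14 15

Derivation:
Frame 1 starts at roll index 0: rolls=5,2 (sum=7), consumes 2 rolls
Frame 2 starts at roll index 2: rolls=6,4 (sum=10), consumes 2 rolls
Frame 3 starts at roll index 4: rolls=6,2 (sum=8), consumes 2 rolls
Frame 4 starts at roll index 6: roll=10 (strike), consumes 1 roll
Frame 5 starts at roll index 7: rolls=9,1 (sum=10), consumes 2 rolls
Frame 6 starts at roll index 9: rolls=5,1 (sum=6), consumes 2 rolls
Frame 7 starts at roll index 11: roll=10 (strike), consumes 1 roll
Frame 8 starts at roll index 12: rolls=5,3 (sum=8), consumes 2 rolls
Frame 9 starts at roll index 14: roll=10 (strike), consumes 1 roll
Frame 10 starts at roll index 15: 3 remaining rolls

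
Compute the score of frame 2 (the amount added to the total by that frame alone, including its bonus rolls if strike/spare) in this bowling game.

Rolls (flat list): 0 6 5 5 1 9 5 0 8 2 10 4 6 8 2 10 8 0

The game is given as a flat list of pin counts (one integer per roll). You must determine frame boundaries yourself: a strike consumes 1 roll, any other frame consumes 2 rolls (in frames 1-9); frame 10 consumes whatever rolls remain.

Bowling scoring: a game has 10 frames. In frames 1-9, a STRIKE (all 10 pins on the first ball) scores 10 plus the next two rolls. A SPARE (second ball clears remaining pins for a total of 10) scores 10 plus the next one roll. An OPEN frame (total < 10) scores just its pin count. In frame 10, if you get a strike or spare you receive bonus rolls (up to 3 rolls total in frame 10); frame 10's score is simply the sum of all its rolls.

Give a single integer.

Frame 1: OPEN (0+6=6). Cumulative: 6
Frame 2: SPARE (5+5=10). 10 + next roll (1) = 11. Cumulative: 17
Frame 3: SPARE (1+9=10). 10 + next roll (5) = 15. Cumulative: 32
Frame 4: OPEN (5+0=5). Cumulative: 37

Answer: 11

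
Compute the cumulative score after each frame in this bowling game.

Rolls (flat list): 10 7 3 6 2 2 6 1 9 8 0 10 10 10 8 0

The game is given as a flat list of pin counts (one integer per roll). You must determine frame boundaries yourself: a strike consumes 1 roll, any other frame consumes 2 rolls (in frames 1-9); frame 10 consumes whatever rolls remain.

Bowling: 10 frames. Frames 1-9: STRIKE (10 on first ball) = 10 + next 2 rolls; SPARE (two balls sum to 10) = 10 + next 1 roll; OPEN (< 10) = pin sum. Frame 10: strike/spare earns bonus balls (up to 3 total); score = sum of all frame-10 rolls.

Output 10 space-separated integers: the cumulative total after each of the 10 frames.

Answer: 20 36 44 52 70 78 108 136 154 162

Derivation:
Frame 1: STRIKE. 10 + next two rolls (7+3) = 20. Cumulative: 20
Frame 2: SPARE (7+3=10). 10 + next roll (6) = 16. Cumulative: 36
Frame 3: OPEN (6+2=8). Cumulative: 44
Frame 4: OPEN (2+6=8). Cumulative: 52
Frame 5: SPARE (1+9=10). 10 + next roll (8) = 18. Cumulative: 70
Frame 6: OPEN (8+0=8). Cumulative: 78
Frame 7: STRIKE. 10 + next two rolls (10+10) = 30. Cumulative: 108
Frame 8: STRIKE. 10 + next two rolls (10+8) = 28. Cumulative: 136
Frame 9: STRIKE. 10 + next two rolls (8+0) = 18. Cumulative: 154
Frame 10: OPEN. Sum of all frame-10 rolls (8+0) = 8. Cumulative: 162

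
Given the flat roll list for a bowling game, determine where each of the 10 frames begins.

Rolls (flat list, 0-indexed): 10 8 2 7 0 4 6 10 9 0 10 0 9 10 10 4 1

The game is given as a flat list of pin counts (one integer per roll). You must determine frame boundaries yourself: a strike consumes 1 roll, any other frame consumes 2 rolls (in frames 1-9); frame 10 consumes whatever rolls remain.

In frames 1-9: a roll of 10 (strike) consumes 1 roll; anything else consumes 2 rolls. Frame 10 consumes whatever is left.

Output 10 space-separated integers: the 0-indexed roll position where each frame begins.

Answer: 0 1 3 5 7 8 10 11 13 14

Derivation:
Frame 1 starts at roll index 0: roll=10 (strike), consumes 1 roll
Frame 2 starts at roll index 1: rolls=8,2 (sum=10), consumes 2 rolls
Frame 3 starts at roll index 3: rolls=7,0 (sum=7), consumes 2 rolls
Frame 4 starts at roll index 5: rolls=4,6 (sum=10), consumes 2 rolls
Frame 5 starts at roll index 7: roll=10 (strike), consumes 1 roll
Frame 6 starts at roll index 8: rolls=9,0 (sum=9), consumes 2 rolls
Frame 7 starts at roll index 10: roll=10 (strike), consumes 1 roll
Frame 8 starts at roll index 11: rolls=0,9 (sum=9), consumes 2 rolls
Frame 9 starts at roll index 13: roll=10 (strike), consumes 1 roll
Frame 10 starts at roll index 14: 3 remaining rolls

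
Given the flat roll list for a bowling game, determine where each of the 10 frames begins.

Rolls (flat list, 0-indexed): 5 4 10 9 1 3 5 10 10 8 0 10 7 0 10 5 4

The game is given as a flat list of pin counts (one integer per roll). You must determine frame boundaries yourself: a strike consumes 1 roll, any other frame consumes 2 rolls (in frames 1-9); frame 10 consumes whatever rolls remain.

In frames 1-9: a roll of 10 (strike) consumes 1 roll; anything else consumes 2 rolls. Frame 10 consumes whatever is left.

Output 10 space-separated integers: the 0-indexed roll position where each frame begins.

Answer: 0 2 3 5 7 8 9 11 12 14

Derivation:
Frame 1 starts at roll index 0: rolls=5,4 (sum=9), consumes 2 rolls
Frame 2 starts at roll index 2: roll=10 (strike), consumes 1 roll
Frame 3 starts at roll index 3: rolls=9,1 (sum=10), consumes 2 rolls
Frame 4 starts at roll index 5: rolls=3,5 (sum=8), consumes 2 rolls
Frame 5 starts at roll index 7: roll=10 (strike), consumes 1 roll
Frame 6 starts at roll index 8: roll=10 (strike), consumes 1 roll
Frame 7 starts at roll index 9: rolls=8,0 (sum=8), consumes 2 rolls
Frame 8 starts at roll index 11: roll=10 (strike), consumes 1 roll
Frame 9 starts at roll index 12: rolls=7,0 (sum=7), consumes 2 rolls
Frame 10 starts at roll index 14: 3 remaining rolls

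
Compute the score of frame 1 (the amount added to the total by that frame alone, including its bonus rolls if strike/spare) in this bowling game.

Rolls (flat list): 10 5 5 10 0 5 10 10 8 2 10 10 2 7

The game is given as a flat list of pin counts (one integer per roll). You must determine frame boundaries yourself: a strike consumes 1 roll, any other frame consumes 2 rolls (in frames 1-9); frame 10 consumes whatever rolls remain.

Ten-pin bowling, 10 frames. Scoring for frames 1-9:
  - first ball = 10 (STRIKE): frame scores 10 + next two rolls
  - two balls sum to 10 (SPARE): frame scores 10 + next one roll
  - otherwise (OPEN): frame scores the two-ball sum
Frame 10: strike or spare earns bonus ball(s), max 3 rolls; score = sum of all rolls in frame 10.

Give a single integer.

Frame 1: STRIKE. 10 + next two rolls (5+5) = 20. Cumulative: 20
Frame 2: SPARE (5+5=10). 10 + next roll (10) = 20. Cumulative: 40
Frame 3: STRIKE. 10 + next two rolls (0+5) = 15. Cumulative: 55

Answer: 20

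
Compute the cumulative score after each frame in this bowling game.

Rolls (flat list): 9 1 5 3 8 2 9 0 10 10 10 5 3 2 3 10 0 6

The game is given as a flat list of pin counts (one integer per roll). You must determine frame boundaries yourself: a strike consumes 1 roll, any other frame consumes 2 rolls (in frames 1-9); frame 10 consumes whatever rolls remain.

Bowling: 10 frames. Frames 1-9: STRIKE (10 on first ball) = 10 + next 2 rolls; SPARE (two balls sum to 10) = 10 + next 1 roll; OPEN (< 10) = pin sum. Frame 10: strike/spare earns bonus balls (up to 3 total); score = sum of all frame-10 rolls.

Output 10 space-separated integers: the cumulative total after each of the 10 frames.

Frame 1: SPARE (9+1=10). 10 + next roll (5) = 15. Cumulative: 15
Frame 2: OPEN (5+3=8). Cumulative: 23
Frame 3: SPARE (8+2=10). 10 + next roll (9) = 19. Cumulative: 42
Frame 4: OPEN (9+0=9). Cumulative: 51
Frame 5: STRIKE. 10 + next two rolls (10+10) = 30. Cumulative: 81
Frame 6: STRIKE. 10 + next two rolls (10+5) = 25. Cumulative: 106
Frame 7: STRIKE. 10 + next two rolls (5+3) = 18. Cumulative: 124
Frame 8: OPEN (5+3=8). Cumulative: 132
Frame 9: OPEN (2+3=5). Cumulative: 137
Frame 10: STRIKE. Sum of all frame-10 rolls (10+0+6) = 16. Cumulative: 153

Answer: 15 23 42 51 81 106 124 132 137 153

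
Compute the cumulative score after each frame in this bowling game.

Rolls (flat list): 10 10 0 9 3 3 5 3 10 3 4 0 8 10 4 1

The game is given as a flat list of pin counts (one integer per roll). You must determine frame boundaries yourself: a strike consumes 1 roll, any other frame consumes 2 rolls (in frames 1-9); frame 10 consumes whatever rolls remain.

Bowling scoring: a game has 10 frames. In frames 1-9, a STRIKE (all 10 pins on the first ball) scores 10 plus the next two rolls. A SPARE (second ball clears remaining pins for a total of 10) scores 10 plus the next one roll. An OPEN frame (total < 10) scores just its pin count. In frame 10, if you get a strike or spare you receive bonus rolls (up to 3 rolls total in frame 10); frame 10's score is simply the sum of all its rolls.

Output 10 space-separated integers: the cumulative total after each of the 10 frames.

Answer: 20 39 48 54 62 79 86 94 109 114

Derivation:
Frame 1: STRIKE. 10 + next two rolls (10+0) = 20. Cumulative: 20
Frame 2: STRIKE. 10 + next two rolls (0+9) = 19. Cumulative: 39
Frame 3: OPEN (0+9=9). Cumulative: 48
Frame 4: OPEN (3+3=6). Cumulative: 54
Frame 5: OPEN (5+3=8). Cumulative: 62
Frame 6: STRIKE. 10 + next two rolls (3+4) = 17. Cumulative: 79
Frame 7: OPEN (3+4=7). Cumulative: 86
Frame 8: OPEN (0+8=8). Cumulative: 94
Frame 9: STRIKE. 10 + next two rolls (4+1) = 15. Cumulative: 109
Frame 10: OPEN. Sum of all frame-10 rolls (4+1) = 5. Cumulative: 114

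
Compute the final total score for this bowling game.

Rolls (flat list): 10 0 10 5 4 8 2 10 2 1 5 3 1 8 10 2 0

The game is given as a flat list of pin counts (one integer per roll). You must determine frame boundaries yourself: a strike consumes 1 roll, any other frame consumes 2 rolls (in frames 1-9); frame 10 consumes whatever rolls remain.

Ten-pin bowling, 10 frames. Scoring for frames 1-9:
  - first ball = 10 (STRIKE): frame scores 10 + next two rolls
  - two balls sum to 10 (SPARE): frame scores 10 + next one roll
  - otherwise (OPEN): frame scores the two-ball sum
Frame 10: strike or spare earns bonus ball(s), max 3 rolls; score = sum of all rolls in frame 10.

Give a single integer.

Answer: 111

Derivation:
Frame 1: STRIKE. 10 + next two rolls (0+10) = 20. Cumulative: 20
Frame 2: SPARE (0+10=10). 10 + next roll (5) = 15. Cumulative: 35
Frame 3: OPEN (5+4=9). Cumulative: 44
Frame 4: SPARE (8+2=10). 10 + next roll (10) = 20. Cumulative: 64
Frame 5: STRIKE. 10 + next two rolls (2+1) = 13. Cumulative: 77
Frame 6: OPEN (2+1=3). Cumulative: 80
Frame 7: OPEN (5+3=8). Cumulative: 88
Frame 8: OPEN (1+8=9). Cumulative: 97
Frame 9: STRIKE. 10 + next two rolls (2+0) = 12. Cumulative: 109
Frame 10: OPEN. Sum of all frame-10 rolls (2+0) = 2. Cumulative: 111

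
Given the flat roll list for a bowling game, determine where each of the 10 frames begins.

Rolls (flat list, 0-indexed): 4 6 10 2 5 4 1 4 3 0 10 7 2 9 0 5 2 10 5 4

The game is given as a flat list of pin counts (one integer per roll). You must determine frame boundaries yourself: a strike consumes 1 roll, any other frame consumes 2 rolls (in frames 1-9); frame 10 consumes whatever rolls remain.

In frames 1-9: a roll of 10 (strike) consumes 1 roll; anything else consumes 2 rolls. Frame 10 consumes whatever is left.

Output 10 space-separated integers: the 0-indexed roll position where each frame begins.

Answer: 0 2 3 5 7 9 11 13 15 17

Derivation:
Frame 1 starts at roll index 0: rolls=4,6 (sum=10), consumes 2 rolls
Frame 2 starts at roll index 2: roll=10 (strike), consumes 1 roll
Frame 3 starts at roll index 3: rolls=2,5 (sum=7), consumes 2 rolls
Frame 4 starts at roll index 5: rolls=4,1 (sum=5), consumes 2 rolls
Frame 5 starts at roll index 7: rolls=4,3 (sum=7), consumes 2 rolls
Frame 6 starts at roll index 9: rolls=0,10 (sum=10), consumes 2 rolls
Frame 7 starts at roll index 11: rolls=7,2 (sum=9), consumes 2 rolls
Frame 8 starts at roll index 13: rolls=9,0 (sum=9), consumes 2 rolls
Frame 9 starts at roll index 15: rolls=5,2 (sum=7), consumes 2 rolls
Frame 10 starts at roll index 17: 3 remaining rolls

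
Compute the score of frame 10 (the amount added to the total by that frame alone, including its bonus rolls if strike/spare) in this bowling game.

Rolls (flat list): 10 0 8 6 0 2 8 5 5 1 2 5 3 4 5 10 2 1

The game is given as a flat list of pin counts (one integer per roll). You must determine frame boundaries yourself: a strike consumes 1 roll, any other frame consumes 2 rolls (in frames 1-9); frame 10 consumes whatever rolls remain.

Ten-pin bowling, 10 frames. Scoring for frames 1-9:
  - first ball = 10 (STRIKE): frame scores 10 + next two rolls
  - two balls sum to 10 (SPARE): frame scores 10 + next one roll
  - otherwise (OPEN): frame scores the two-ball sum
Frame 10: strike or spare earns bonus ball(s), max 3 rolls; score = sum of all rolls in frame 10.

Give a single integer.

Frame 1: STRIKE. 10 + next two rolls (0+8) = 18. Cumulative: 18
Frame 2: OPEN (0+8=8). Cumulative: 26
Frame 3: OPEN (6+0=6). Cumulative: 32
Frame 4: SPARE (2+8=10). 10 + next roll (5) = 15. Cumulative: 47
Frame 5: SPARE (5+5=10). 10 + next roll (1) = 11. Cumulative: 58
Frame 6: OPEN (1+2=3). Cumulative: 61
Frame 7: OPEN (5+3=8). Cumulative: 69
Frame 8: OPEN (4+5=9). Cumulative: 78
Frame 9: STRIKE. 10 + next two rolls (2+1) = 13. Cumulative: 91
Frame 10: OPEN. Sum of all frame-10 rolls (2+1) = 3. Cumulative: 94

Answer: 3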